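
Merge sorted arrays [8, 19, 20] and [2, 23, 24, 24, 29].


Compare heads, take smaller each step.
Merged: [2, 8, 19, 20, 23, 24, 24, 29]


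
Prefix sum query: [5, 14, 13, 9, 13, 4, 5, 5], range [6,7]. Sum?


Prefix sums: [0, 5, 19, 32, 41, 54, 58, 63, 68]
Sum[6..7] = prefix[8] - prefix[6] = 68 - 58 = 10


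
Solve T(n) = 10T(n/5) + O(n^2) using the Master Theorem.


a=10, b=5, c=2. log_5(10)=1.431 < c=2. Case 3: O(n^c) = O(n^2)
Complexity: O(n^2)


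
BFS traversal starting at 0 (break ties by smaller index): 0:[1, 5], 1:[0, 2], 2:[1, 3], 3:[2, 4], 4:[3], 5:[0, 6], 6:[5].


BFS queue: start with [0]
Visit order: [0, 1, 5, 2, 6, 3, 4]


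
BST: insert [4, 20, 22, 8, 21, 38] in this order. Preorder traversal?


Root = 4; build tree by BST insertion.
Preorder traversal: [4, 20, 8, 22, 21, 38]


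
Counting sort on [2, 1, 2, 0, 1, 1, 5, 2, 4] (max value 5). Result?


Count array: [1, 3, 3, 0, 1, 1]
Reconstruct: [0, 1, 1, 1, 2, 2, 2, 4, 5]


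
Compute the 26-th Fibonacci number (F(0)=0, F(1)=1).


F(n)=F(n-1)+F(n-2)
...F(24)=46368, F(25)=75025, F(26)=121393


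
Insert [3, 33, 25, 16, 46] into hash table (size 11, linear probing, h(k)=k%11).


Insertions: 3->slot 3; 33->slot 0; 25->slot 4; 16->slot 5; 46->slot 2
Table: [33, None, 46, 3, 25, 16, None, None, None, None, None]


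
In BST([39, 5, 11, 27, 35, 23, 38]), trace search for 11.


BST root = 39
Search for 11: compare at each node
Path: [39, 5, 11]


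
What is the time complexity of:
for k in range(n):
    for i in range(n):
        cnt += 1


Per nesting level: O(n) * O(n) = O(n^2)
Complexity: O(n^2)


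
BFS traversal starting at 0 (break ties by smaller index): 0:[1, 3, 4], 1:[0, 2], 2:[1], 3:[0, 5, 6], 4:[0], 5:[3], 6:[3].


BFS queue: start with [0]
Visit order: [0, 1, 3, 4, 2, 5, 6]


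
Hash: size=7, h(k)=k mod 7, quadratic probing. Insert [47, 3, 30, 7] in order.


Insertions: 47->slot 5; 3->slot 3; 30->slot 2; 7->slot 0
Table: [7, None, 30, 3, None, 47, None]


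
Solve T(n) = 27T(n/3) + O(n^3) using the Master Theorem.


a=27, b=3, c=3. log_3(27)=3 = c=3. Case 2: O(n^c log n) = O(n^3 log n)
Complexity: O(n^3 log n)


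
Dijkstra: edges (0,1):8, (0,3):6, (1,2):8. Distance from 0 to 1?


Dijkstra from 0:
Distances: {0: 0, 1: 8, 2: 16, 3: 6}
Shortest distance to 1 = 8, path = [0, 1]


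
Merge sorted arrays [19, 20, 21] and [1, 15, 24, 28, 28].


Compare heads, take smaller each step.
Merged: [1, 15, 19, 20, 21, 24, 28, 28]


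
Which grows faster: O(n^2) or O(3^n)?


quadratic grows slower than exponential (base 3)
O(n^2) is asymptotically smaller; O(3^n) grows faster


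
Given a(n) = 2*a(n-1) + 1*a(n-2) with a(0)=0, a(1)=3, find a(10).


Build bottom-up:
...a(8)=1224, a(9)=2955, a(10)=2*2955+1*1224=7134


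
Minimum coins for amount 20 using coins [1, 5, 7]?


dp[0]=0; dp[i]=1+min(dp[i-c] for c in coins)
...dp[15]=3, dp[16]=4, dp[17]=3, dp[18]=4, dp[19]=3, dp[20]=4
Minimum coins for 20 = 4


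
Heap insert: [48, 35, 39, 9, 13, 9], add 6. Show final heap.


Append 6: [48, 35, 39, 9, 13, 9, 6]
Bubble up: no swaps needed
Result: [48, 35, 39, 9, 13, 9, 6]


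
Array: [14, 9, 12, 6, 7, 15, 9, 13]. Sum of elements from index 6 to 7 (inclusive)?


Prefix sums: [0, 14, 23, 35, 41, 48, 63, 72, 85]
Sum[6..7] = prefix[8] - prefix[6] = 85 - 63 = 22


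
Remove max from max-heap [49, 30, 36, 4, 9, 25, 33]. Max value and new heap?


Max = 49
Replace root with last, heapify down
Resulting heap: [36, 30, 33, 4, 9, 25]


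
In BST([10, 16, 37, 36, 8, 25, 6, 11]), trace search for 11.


BST root = 10
Search for 11: compare at each node
Path: [10, 16, 11]


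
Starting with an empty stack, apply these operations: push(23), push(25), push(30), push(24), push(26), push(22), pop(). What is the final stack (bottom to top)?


push(23) -> [23]
push(25) -> [23, 25]
push(30) -> [23, 25, 30]
push(24) -> [23, 25, 30, 24]
push(26) -> [23, 25, 30, 24, 26]
push(22) -> [23, 25, 30, 24, 26, 22]
pop() returns 22 -> [23, 25, 30, 24, 26]
Final stack (bottom to top): [23, 25, 30, 24, 26]


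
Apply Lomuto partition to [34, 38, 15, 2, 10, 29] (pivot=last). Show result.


Elements <= 29 go left of pivot.
Result: [15, 2, 10, 29, 34, 38], pivot at index 3


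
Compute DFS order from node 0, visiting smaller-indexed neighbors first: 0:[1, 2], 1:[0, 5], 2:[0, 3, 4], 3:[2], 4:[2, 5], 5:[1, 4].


DFS stack-based: start with [0]
Visit order: [0, 1, 5, 4, 2, 3]


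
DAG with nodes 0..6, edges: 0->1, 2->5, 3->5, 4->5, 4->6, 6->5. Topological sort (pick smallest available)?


Kahn's algorithm, process smallest node first
Order: [0, 1, 2, 3, 4, 6, 5]


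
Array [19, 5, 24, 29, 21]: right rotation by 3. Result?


Right rotate by 3: [24, 29, 21, 19, 5]


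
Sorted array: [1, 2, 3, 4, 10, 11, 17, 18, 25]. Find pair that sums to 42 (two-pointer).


Two pointers: lo=0, hi=8
Found pair: (17, 25) summing to 42


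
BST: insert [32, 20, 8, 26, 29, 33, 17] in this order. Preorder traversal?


Root = 32; build tree by BST insertion.
Preorder traversal: [32, 20, 8, 17, 26, 29, 33]


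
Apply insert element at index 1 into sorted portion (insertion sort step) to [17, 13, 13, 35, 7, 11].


After one pass: [13, 17, 13, 35, 7, 11]


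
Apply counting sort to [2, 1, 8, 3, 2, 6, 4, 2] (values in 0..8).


Count array: [0, 1, 3, 1, 1, 0, 1, 0, 1]
Reconstruct: [1, 2, 2, 2, 3, 4, 6, 8]


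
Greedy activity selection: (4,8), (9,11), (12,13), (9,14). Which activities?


Greedy: pick earliest-ending, then skip overlaps.
Selected (3 activities): [(4, 8), (9, 11), (12, 13)]


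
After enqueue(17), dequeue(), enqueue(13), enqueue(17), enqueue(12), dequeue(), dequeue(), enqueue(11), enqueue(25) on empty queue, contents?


enqueue(17) -> [17]
dequeue() returns 17 -> []
enqueue(13) -> [13]
enqueue(17) -> [13, 17]
enqueue(12) -> [13, 17, 12]
dequeue() returns 13 -> [17, 12]
dequeue() returns 17 -> [12]
enqueue(11) -> [12, 11]
enqueue(25) -> [12, 11, 25]
Final queue (front to back): [12, 11, 25]


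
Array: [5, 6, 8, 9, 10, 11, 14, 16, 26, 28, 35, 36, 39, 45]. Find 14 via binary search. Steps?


Search for 14:
[0,13] mid=6 arr[6]=14
Total: 1 comparisons


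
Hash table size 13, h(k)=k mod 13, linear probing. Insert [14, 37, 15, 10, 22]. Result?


Insertions: 14->slot 1; 37->slot 11; 15->slot 2; 10->slot 10; 22->slot 9
Table: [None, 14, 15, None, None, None, None, None, None, 22, 10, 37, None]


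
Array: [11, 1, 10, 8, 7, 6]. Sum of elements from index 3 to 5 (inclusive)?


Prefix sums: [0, 11, 12, 22, 30, 37, 43]
Sum[3..5] = prefix[6] - prefix[3] = 43 - 22 = 21


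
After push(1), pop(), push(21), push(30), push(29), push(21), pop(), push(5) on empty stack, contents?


push(1) -> [1]
pop() returns 1 -> []
push(21) -> [21]
push(30) -> [21, 30]
push(29) -> [21, 30, 29]
push(21) -> [21, 30, 29, 21]
pop() returns 21 -> [21, 30, 29]
push(5) -> [21, 30, 29, 5]
Final stack (bottom to top): [21, 30, 29, 5]


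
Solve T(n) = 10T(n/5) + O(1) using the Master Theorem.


a=10, b=5, c=0. log_5(10)=1.431 > c=0. Case 1: O(n^log_b(a)) = O(n^1.431)
Complexity: O(n^1.431)


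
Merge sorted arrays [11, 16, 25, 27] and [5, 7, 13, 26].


Compare heads, take smaller each step.
Merged: [5, 7, 11, 13, 16, 25, 26, 27]


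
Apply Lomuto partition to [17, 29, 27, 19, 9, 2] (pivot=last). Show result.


Elements <= 2 go left of pivot.
Result: [2, 29, 27, 19, 9, 17], pivot at index 0


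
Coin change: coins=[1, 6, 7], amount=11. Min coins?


dp[0]=0; dp[i]=1+min(dp[i-c] for c in coins)
...dp[6]=1, dp[7]=1, dp[8]=2, dp[9]=3, dp[10]=4, dp[11]=5
Minimum coins for 11 = 5


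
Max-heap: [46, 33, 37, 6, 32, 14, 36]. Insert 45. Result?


Append 45: [46, 33, 37, 6, 32, 14, 36, 45]
Bubble up: swap idx 7(45) with idx 3(6); swap idx 3(45) with idx 1(33)
Result: [46, 45, 37, 33, 32, 14, 36, 6]


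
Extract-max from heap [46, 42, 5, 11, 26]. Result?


Max = 46
Replace root with last, heapify down
Resulting heap: [42, 26, 5, 11]


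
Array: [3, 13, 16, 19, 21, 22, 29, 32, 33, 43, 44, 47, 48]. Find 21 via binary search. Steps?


Search for 21:
[0,12] mid=6 arr[6]=29
[0,5] mid=2 arr[2]=16
[3,5] mid=4 arr[4]=21
Total: 3 comparisons


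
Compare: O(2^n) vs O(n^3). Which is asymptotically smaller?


cubic grows slower than exponential
O(n^3) is asymptotically smaller; O(2^n) grows faster


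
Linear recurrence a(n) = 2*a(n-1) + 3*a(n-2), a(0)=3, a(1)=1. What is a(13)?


Build bottom-up:
...a(11)=177145, a(12)=531443, a(13)=2*531443+3*177145=1594321


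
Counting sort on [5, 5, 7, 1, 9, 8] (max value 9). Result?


Count array: [0, 1, 0, 0, 0, 2, 0, 1, 1, 1]
Reconstruct: [1, 5, 5, 7, 8, 9]


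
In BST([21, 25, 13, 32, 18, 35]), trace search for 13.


BST root = 21
Search for 13: compare at each node
Path: [21, 13]


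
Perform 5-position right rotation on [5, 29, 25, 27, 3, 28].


Right rotate by 5: [29, 25, 27, 3, 28, 5]


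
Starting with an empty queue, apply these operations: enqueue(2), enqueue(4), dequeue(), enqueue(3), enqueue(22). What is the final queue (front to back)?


enqueue(2) -> [2]
enqueue(4) -> [2, 4]
dequeue() returns 2 -> [4]
enqueue(3) -> [4, 3]
enqueue(22) -> [4, 3, 22]
Final queue (front to back): [4, 3, 22]


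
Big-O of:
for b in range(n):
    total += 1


Per nesting level: O(n) = O(n)
Complexity: O(n)


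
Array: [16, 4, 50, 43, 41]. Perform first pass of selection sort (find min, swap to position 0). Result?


After one pass: [4, 16, 50, 43, 41]


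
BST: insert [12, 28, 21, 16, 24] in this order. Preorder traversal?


Root = 12; build tree by BST insertion.
Preorder traversal: [12, 28, 21, 16, 24]


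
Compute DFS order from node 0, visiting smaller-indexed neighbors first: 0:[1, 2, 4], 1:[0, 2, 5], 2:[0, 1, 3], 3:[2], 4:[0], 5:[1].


DFS stack-based: start with [0]
Visit order: [0, 1, 2, 3, 5, 4]


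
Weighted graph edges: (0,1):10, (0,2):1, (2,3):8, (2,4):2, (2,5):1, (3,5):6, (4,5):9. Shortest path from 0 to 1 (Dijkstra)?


Dijkstra from 0:
Distances: {0: 0, 1: 10, 2: 1, 3: 8, 4: 3, 5: 2}
Shortest distance to 1 = 10, path = [0, 1]


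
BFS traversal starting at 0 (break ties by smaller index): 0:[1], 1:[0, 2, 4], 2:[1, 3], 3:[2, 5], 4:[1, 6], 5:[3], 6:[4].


BFS queue: start with [0]
Visit order: [0, 1, 2, 4, 3, 6, 5]


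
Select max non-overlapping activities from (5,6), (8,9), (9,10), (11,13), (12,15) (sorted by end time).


Greedy: pick earliest-ending, then skip overlaps.
Selected (4 activities): [(5, 6), (8, 9), (9, 10), (11, 13)]


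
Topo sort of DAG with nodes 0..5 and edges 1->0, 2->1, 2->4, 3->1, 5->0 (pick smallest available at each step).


Kahn's algorithm, process smallest node first
Order: [2, 3, 1, 4, 5, 0]


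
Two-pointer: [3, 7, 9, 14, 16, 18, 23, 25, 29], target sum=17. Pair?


Two pointers: lo=0, hi=8
Found pair: (3, 14) summing to 17


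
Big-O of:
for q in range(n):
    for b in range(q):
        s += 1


Per nesting level: O(n) * O(n) [triangular over q] = O(n^2)
Complexity: O(n^2)


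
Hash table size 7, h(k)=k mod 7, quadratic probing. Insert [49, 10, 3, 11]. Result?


Insertions: 49->slot 0; 10->slot 3; 3->slot 4; 11->slot 5
Table: [49, None, None, 10, 3, 11, None]


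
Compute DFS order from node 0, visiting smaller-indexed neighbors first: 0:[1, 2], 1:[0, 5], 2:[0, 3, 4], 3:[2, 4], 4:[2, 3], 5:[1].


DFS stack-based: start with [0]
Visit order: [0, 1, 5, 2, 3, 4]


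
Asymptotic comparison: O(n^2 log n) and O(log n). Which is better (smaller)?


logarithmic grows slower than n^2 log n
O(log n) is asymptotically smaller; O(n^2 log n) grows faster


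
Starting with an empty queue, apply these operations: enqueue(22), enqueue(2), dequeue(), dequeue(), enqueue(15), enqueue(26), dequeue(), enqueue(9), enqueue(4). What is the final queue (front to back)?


enqueue(22) -> [22]
enqueue(2) -> [22, 2]
dequeue() returns 22 -> [2]
dequeue() returns 2 -> []
enqueue(15) -> [15]
enqueue(26) -> [15, 26]
dequeue() returns 15 -> [26]
enqueue(9) -> [26, 9]
enqueue(4) -> [26, 9, 4]
Final queue (front to back): [26, 9, 4]


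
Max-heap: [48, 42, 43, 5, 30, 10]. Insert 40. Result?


Append 40: [48, 42, 43, 5, 30, 10, 40]
Bubble up: no swaps needed
Result: [48, 42, 43, 5, 30, 10, 40]


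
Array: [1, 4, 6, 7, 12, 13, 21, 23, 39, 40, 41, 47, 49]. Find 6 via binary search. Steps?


Search for 6:
[0,12] mid=6 arr[6]=21
[0,5] mid=2 arr[2]=6
Total: 2 comparisons


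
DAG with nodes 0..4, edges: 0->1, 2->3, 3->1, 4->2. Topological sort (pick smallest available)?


Kahn's algorithm, process smallest node first
Order: [0, 4, 2, 3, 1]


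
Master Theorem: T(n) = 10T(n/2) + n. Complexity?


a=10, b=2, c=1. log_2(10)=3.322 > c=1. Case 1: O(n^log_b(a)) = O(n^3.322)
Complexity: O(n^3.322)


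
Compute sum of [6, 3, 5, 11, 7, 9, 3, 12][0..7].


Prefix sums: [0, 6, 9, 14, 25, 32, 41, 44, 56]
Sum[0..7] = prefix[8] - prefix[0] = 56 - 0 = 56


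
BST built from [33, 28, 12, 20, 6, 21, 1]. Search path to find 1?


BST root = 33
Search for 1: compare at each node
Path: [33, 28, 12, 6, 1]


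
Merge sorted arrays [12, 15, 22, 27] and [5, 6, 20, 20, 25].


Compare heads, take smaller each step.
Merged: [5, 6, 12, 15, 20, 20, 22, 25, 27]


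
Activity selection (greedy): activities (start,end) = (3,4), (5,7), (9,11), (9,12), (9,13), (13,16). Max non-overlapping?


Greedy: pick earliest-ending, then skip overlaps.
Selected (4 activities): [(3, 4), (5, 7), (9, 11), (13, 16)]


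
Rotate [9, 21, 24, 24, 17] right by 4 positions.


Right rotate by 4: [21, 24, 24, 17, 9]


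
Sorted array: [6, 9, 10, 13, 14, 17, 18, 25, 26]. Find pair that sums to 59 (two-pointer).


Two pointers: lo=0, hi=8
No pair sums to 59


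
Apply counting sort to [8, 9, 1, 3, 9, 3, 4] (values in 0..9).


Count array: [0, 1, 0, 2, 1, 0, 0, 0, 1, 2]
Reconstruct: [1, 3, 3, 4, 8, 9, 9]


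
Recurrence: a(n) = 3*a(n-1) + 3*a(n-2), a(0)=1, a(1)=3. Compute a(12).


Build bottom-up:
...a(10)=507627, a(11)=1924560, a(12)=3*1924560+3*507627=7296561


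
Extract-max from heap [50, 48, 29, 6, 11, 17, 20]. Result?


Max = 50
Replace root with last, heapify down
Resulting heap: [48, 20, 29, 6, 11, 17]


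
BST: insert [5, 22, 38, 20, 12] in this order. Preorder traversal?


Root = 5; build tree by BST insertion.
Preorder traversal: [5, 22, 20, 12, 38]


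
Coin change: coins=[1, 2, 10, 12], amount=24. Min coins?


dp[0]=0; dp[i]=1+min(dp[i-c] for c in coins)
...dp[19]=5, dp[20]=2, dp[21]=3, dp[22]=2, dp[23]=3, dp[24]=2
Minimum coins for 24 = 2


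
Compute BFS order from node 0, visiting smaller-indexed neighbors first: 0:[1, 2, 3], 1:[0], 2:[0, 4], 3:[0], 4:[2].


BFS queue: start with [0]
Visit order: [0, 1, 2, 3, 4]


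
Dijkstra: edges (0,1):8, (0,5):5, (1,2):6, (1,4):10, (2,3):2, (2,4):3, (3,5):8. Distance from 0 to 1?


Dijkstra from 0:
Distances: {0: 0, 1: 8, 2: 14, 3: 13, 4: 17, 5: 5}
Shortest distance to 1 = 8, path = [0, 1]


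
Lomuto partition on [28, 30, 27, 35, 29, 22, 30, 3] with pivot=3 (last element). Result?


Elements <= 3 go left of pivot.
Result: [3, 30, 27, 35, 29, 22, 30, 28], pivot at index 0


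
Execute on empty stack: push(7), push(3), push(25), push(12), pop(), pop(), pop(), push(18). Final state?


push(7) -> [7]
push(3) -> [7, 3]
push(25) -> [7, 3, 25]
push(12) -> [7, 3, 25, 12]
pop() returns 12 -> [7, 3, 25]
pop() returns 25 -> [7, 3]
pop() returns 3 -> [7]
push(18) -> [7, 18]
Final stack (bottom to top): [7, 18]


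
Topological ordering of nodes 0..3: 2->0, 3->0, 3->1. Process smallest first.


Kahn's algorithm, process smallest node first
Order: [2, 3, 0, 1]


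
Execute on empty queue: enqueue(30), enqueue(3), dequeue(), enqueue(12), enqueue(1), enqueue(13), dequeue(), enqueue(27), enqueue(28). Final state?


enqueue(30) -> [30]
enqueue(3) -> [30, 3]
dequeue() returns 30 -> [3]
enqueue(12) -> [3, 12]
enqueue(1) -> [3, 12, 1]
enqueue(13) -> [3, 12, 1, 13]
dequeue() returns 3 -> [12, 1, 13]
enqueue(27) -> [12, 1, 13, 27]
enqueue(28) -> [12, 1, 13, 27, 28]
Final queue (front to back): [12, 1, 13, 27, 28]


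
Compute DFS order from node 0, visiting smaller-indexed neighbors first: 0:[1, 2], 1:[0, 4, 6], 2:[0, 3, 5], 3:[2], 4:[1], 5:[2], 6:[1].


DFS stack-based: start with [0]
Visit order: [0, 1, 4, 6, 2, 3, 5]


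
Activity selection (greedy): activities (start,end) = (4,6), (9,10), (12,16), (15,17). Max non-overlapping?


Greedy: pick earliest-ending, then skip overlaps.
Selected (3 activities): [(4, 6), (9, 10), (12, 16)]


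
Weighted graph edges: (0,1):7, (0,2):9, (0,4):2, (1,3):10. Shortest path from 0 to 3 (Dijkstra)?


Dijkstra from 0:
Distances: {0: 0, 1: 7, 2: 9, 3: 17, 4: 2}
Shortest distance to 3 = 17, path = [0, 1, 3]


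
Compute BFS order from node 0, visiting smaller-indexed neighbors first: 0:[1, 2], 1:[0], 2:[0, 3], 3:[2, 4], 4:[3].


BFS queue: start with [0]
Visit order: [0, 1, 2, 3, 4]


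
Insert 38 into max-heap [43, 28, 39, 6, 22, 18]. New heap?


Append 38: [43, 28, 39, 6, 22, 18, 38]
Bubble up: no swaps needed
Result: [43, 28, 39, 6, 22, 18, 38]


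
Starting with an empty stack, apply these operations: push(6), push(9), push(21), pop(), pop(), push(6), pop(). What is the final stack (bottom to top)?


push(6) -> [6]
push(9) -> [6, 9]
push(21) -> [6, 9, 21]
pop() returns 21 -> [6, 9]
pop() returns 9 -> [6]
push(6) -> [6, 6]
pop() returns 6 -> [6]
Final stack (bottom to top): [6]


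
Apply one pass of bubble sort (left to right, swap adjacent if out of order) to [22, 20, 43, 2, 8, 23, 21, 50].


After one pass: [20, 22, 2, 8, 23, 21, 43, 50]


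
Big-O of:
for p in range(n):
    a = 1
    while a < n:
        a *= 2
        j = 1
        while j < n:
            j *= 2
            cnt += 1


Per nesting level: O(n) * O(log n) * O(log n) = O(n (log n)^2)
Complexity: O(n (log n)^2)


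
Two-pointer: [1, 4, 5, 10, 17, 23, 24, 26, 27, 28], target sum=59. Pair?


Two pointers: lo=0, hi=9
No pair sums to 59


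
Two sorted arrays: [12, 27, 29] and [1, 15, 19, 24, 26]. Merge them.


Compare heads, take smaller each step.
Merged: [1, 12, 15, 19, 24, 26, 27, 29]


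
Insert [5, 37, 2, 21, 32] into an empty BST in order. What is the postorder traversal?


Root = 5; build tree by BST insertion.
Postorder traversal: [2, 32, 21, 37, 5]


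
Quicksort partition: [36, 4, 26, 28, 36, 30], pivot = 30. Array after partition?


Elements <= 30 go left of pivot.
Result: [4, 26, 28, 30, 36, 36], pivot at index 3


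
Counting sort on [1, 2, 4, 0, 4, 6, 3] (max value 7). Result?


Count array: [1, 1, 1, 1, 2, 0, 1, 0]
Reconstruct: [0, 1, 2, 3, 4, 4, 6]


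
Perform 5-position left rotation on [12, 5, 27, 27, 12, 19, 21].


Left rotate by 5: [19, 21, 12, 5, 27, 27, 12]


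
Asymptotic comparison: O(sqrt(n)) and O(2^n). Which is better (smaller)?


sublinear grows slower than exponential
O(sqrt(n)) is asymptotically smaller; O(2^n) grows faster


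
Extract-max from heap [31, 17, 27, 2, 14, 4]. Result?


Max = 31
Replace root with last, heapify down
Resulting heap: [27, 17, 4, 2, 14]


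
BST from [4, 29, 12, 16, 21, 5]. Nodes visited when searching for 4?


BST root = 4
Search for 4: compare at each node
Path: [4]


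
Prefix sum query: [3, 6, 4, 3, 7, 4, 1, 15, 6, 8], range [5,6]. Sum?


Prefix sums: [0, 3, 9, 13, 16, 23, 27, 28, 43, 49, 57]
Sum[5..6] = prefix[7] - prefix[5] = 28 - 23 = 5


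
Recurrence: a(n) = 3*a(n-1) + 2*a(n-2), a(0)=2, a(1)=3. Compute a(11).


Build bottom-up:
...a(9)=92205, a(10)=328393, a(11)=3*328393+2*92205=1169589


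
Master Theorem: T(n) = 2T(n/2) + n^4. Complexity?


a=2, b=2, c=4. log_2(2)=1 < c=4. Case 3: O(n^c) = O(n^4)
Complexity: O(n^4)


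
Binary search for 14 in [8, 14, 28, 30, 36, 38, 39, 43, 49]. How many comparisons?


Search for 14:
[0,8] mid=4 arr[4]=36
[0,3] mid=1 arr[1]=14
Total: 2 comparisons


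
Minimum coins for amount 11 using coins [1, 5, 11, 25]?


dp[0]=0; dp[i]=1+min(dp[i-c] for c in coins)
...dp[6]=2, dp[7]=3, dp[8]=4, dp[9]=5, dp[10]=2, dp[11]=1
Minimum coins for 11 = 1


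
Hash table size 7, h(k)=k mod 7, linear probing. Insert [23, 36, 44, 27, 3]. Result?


Insertions: 23->slot 2; 36->slot 1; 44->slot 3; 27->slot 6; 3->slot 4
Table: [None, 36, 23, 44, 3, None, 27]


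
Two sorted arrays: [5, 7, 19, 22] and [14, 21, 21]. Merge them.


Compare heads, take smaller each step.
Merged: [5, 7, 14, 19, 21, 21, 22]


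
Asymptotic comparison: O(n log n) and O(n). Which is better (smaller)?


linear grows slower than linearithmic
O(n) is asymptotically smaller; O(n log n) grows faster


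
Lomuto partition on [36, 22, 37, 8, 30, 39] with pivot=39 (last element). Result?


Elements <= 39 go left of pivot.
Result: [36, 22, 37, 8, 30, 39], pivot at index 5


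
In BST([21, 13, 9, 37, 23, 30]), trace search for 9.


BST root = 21
Search for 9: compare at each node
Path: [21, 13, 9]


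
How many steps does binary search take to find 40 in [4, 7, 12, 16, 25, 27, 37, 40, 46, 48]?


Search for 40:
[0,9] mid=4 arr[4]=25
[5,9] mid=7 arr[7]=40
Total: 2 comparisons


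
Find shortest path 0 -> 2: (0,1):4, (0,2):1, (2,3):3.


Dijkstra from 0:
Distances: {0: 0, 1: 4, 2: 1, 3: 4}
Shortest distance to 2 = 1, path = [0, 2]


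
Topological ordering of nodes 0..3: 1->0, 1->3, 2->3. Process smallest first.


Kahn's algorithm, process smallest node first
Order: [1, 0, 2, 3]


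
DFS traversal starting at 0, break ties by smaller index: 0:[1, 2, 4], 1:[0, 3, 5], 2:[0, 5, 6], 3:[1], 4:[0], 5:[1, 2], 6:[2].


DFS stack-based: start with [0]
Visit order: [0, 1, 3, 5, 2, 6, 4]


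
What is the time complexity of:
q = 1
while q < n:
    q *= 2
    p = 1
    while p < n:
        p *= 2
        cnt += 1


Per nesting level: O(log n) * O(log n) = O((log n)^2)
Complexity: O((log n)^2)


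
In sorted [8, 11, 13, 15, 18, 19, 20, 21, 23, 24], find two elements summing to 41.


Two pointers: lo=0, hi=9
Found pair: (18, 23) summing to 41


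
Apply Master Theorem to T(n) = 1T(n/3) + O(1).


a=1, b=3, c=0. log_3(1)=0 = c=0. Case 2: O(n^c log n) = O(log n)
Complexity: O(log n)


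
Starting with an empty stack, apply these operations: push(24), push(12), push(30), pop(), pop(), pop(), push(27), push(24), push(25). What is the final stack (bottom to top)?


push(24) -> [24]
push(12) -> [24, 12]
push(30) -> [24, 12, 30]
pop() returns 30 -> [24, 12]
pop() returns 12 -> [24]
pop() returns 24 -> []
push(27) -> [27]
push(24) -> [27, 24]
push(25) -> [27, 24, 25]
Final stack (bottom to top): [27, 24, 25]


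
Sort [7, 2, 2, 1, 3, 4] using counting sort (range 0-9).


Count array: [0, 1, 2, 1, 1, 0, 0, 1, 0, 0]
Reconstruct: [1, 2, 2, 3, 4, 7]


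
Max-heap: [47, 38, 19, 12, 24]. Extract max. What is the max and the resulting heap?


Max = 47
Replace root with last, heapify down
Resulting heap: [38, 24, 19, 12]


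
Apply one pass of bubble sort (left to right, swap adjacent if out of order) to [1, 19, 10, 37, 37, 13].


After one pass: [1, 10, 19, 37, 13, 37]


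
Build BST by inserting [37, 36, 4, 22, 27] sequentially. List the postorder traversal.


Root = 37; build tree by BST insertion.
Postorder traversal: [27, 22, 4, 36, 37]


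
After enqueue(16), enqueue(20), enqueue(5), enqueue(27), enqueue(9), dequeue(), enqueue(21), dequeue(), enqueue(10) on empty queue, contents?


enqueue(16) -> [16]
enqueue(20) -> [16, 20]
enqueue(5) -> [16, 20, 5]
enqueue(27) -> [16, 20, 5, 27]
enqueue(9) -> [16, 20, 5, 27, 9]
dequeue() returns 16 -> [20, 5, 27, 9]
enqueue(21) -> [20, 5, 27, 9, 21]
dequeue() returns 20 -> [5, 27, 9, 21]
enqueue(10) -> [5, 27, 9, 21, 10]
Final queue (front to back): [5, 27, 9, 21, 10]


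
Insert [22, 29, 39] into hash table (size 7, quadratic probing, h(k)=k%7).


Insertions: 22->slot 1; 29->slot 2; 39->slot 4
Table: [None, 22, 29, None, 39, None, None]


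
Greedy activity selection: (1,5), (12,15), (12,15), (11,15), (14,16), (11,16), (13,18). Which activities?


Greedy: pick earliest-ending, then skip overlaps.
Selected (2 activities): [(1, 5), (12, 15)]


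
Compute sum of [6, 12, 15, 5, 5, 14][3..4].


Prefix sums: [0, 6, 18, 33, 38, 43, 57]
Sum[3..4] = prefix[5] - prefix[3] = 43 - 33 = 10


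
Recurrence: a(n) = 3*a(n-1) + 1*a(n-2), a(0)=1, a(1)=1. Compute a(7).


Build bottom-up:
...a(5)=142, a(6)=469, a(7)=3*469+1*142=1549


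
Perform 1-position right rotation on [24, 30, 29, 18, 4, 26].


Right rotate by 1: [26, 24, 30, 29, 18, 4]


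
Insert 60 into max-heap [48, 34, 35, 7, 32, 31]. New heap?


Append 60: [48, 34, 35, 7, 32, 31, 60]
Bubble up: swap idx 6(60) with idx 2(35); swap idx 2(60) with idx 0(48)
Result: [60, 34, 48, 7, 32, 31, 35]


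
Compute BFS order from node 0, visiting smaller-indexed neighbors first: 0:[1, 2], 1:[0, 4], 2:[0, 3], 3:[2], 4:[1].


BFS queue: start with [0]
Visit order: [0, 1, 2, 4, 3]


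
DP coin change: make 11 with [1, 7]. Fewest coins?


dp[0]=0; dp[i]=1+min(dp[i-c] for c in coins)
...dp[6]=6, dp[7]=1, dp[8]=2, dp[9]=3, dp[10]=4, dp[11]=5
Minimum coins for 11 = 5


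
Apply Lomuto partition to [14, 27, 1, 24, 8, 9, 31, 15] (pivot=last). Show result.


Elements <= 15 go left of pivot.
Result: [14, 1, 8, 9, 15, 24, 31, 27], pivot at index 4


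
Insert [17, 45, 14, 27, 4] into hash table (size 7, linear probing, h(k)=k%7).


Insertions: 17->slot 3; 45->slot 4; 14->slot 0; 27->slot 6; 4->slot 5
Table: [14, None, None, 17, 45, 4, 27]


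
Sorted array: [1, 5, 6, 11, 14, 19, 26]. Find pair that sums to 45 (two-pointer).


Two pointers: lo=0, hi=6
Found pair: (19, 26) summing to 45


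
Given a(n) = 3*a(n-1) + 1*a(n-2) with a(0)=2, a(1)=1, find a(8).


Build bottom-up:
...a(6)=578, a(7)=1909, a(8)=3*1909+1*578=6305


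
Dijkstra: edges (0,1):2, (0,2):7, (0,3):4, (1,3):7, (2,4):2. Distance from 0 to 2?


Dijkstra from 0:
Distances: {0: 0, 1: 2, 2: 7, 3: 4, 4: 9}
Shortest distance to 2 = 7, path = [0, 2]


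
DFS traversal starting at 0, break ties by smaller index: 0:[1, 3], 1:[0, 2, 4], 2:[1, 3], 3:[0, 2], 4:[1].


DFS stack-based: start with [0]
Visit order: [0, 1, 2, 3, 4]


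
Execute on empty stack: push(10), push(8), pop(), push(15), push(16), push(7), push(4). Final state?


push(10) -> [10]
push(8) -> [10, 8]
pop() returns 8 -> [10]
push(15) -> [10, 15]
push(16) -> [10, 15, 16]
push(7) -> [10, 15, 16, 7]
push(4) -> [10, 15, 16, 7, 4]
Final stack (bottom to top): [10, 15, 16, 7, 4]


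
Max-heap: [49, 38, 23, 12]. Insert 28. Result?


Append 28: [49, 38, 23, 12, 28]
Bubble up: no swaps needed
Result: [49, 38, 23, 12, 28]


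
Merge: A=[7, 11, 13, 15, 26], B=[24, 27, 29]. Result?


Compare heads, take smaller each step.
Merged: [7, 11, 13, 15, 24, 26, 27, 29]


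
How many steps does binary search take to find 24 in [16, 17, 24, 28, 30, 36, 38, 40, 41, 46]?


Search for 24:
[0,9] mid=4 arr[4]=30
[0,3] mid=1 arr[1]=17
[2,3] mid=2 arr[2]=24
Total: 3 comparisons


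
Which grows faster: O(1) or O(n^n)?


constant grows slower than n^n
O(1) is asymptotically smaller; O(n^n) grows faster


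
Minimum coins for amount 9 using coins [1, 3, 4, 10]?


dp[0]=0; dp[i]=1+min(dp[i-c] for c in coins)
...dp[4]=1, dp[5]=2, dp[6]=2, dp[7]=2, dp[8]=2, dp[9]=3
Minimum coins for 9 = 3


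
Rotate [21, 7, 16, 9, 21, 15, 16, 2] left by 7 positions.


Left rotate by 7: [2, 21, 7, 16, 9, 21, 15, 16]


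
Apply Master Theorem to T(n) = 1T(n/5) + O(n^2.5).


a=1, b=5, c=2.5. log_5(1)=0 < c=2.5. Case 3: O(n^c) = O(n^2.500)
Complexity: O(n^2.500)


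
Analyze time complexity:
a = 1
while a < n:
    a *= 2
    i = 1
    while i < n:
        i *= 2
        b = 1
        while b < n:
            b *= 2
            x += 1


Per nesting level: O(log n) * O(log n) * O(log n) = O((log n)^3)
Complexity: O((log n)^3)


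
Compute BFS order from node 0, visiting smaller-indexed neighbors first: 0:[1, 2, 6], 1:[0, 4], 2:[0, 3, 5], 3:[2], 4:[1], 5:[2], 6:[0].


BFS queue: start with [0]
Visit order: [0, 1, 2, 6, 4, 3, 5]


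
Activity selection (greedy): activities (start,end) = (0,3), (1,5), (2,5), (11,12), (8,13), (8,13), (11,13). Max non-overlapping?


Greedy: pick earliest-ending, then skip overlaps.
Selected (2 activities): [(0, 3), (11, 12)]


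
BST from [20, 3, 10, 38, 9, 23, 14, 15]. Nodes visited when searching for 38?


BST root = 20
Search for 38: compare at each node
Path: [20, 38]


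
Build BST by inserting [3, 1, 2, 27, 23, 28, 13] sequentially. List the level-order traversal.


Root = 3; build tree by BST insertion.
Level-Order traversal: [3, 1, 27, 2, 23, 28, 13]


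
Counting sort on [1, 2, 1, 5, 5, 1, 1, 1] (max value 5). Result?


Count array: [0, 5, 1, 0, 0, 2]
Reconstruct: [1, 1, 1, 1, 1, 2, 5, 5]


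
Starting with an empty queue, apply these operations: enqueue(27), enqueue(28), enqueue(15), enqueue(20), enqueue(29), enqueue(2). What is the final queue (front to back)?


enqueue(27) -> [27]
enqueue(28) -> [27, 28]
enqueue(15) -> [27, 28, 15]
enqueue(20) -> [27, 28, 15, 20]
enqueue(29) -> [27, 28, 15, 20, 29]
enqueue(2) -> [27, 28, 15, 20, 29, 2]
Final queue (front to back): [27, 28, 15, 20, 29, 2]


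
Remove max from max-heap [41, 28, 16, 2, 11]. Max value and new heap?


Max = 41
Replace root with last, heapify down
Resulting heap: [28, 11, 16, 2]


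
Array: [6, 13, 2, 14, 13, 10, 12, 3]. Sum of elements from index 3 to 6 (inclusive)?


Prefix sums: [0, 6, 19, 21, 35, 48, 58, 70, 73]
Sum[3..6] = prefix[7] - prefix[3] = 70 - 21 = 49


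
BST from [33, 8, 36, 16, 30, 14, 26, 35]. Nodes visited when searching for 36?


BST root = 33
Search for 36: compare at each node
Path: [33, 36]


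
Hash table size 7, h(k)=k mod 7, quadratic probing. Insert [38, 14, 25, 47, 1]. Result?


Insertions: 38->slot 3; 14->slot 0; 25->slot 4; 47->slot 5; 1->slot 1
Table: [14, 1, None, 38, 25, 47, None]


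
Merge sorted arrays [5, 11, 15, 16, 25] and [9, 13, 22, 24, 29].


Compare heads, take smaller each step.
Merged: [5, 9, 11, 13, 15, 16, 22, 24, 25, 29]


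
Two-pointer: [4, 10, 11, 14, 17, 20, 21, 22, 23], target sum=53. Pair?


Two pointers: lo=0, hi=8
No pair sums to 53


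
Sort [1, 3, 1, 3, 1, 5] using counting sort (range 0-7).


Count array: [0, 3, 0, 2, 0, 1, 0, 0]
Reconstruct: [1, 1, 1, 3, 3, 5]


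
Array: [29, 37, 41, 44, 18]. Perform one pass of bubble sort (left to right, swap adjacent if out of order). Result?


After one pass: [29, 37, 41, 18, 44]


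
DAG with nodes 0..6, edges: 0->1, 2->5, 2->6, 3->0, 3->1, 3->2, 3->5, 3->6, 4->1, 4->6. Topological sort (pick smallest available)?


Kahn's algorithm, process smallest node first
Order: [3, 0, 2, 4, 1, 5, 6]


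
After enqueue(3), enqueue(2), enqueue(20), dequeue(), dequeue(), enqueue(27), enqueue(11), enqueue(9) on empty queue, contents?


enqueue(3) -> [3]
enqueue(2) -> [3, 2]
enqueue(20) -> [3, 2, 20]
dequeue() returns 3 -> [2, 20]
dequeue() returns 2 -> [20]
enqueue(27) -> [20, 27]
enqueue(11) -> [20, 27, 11]
enqueue(9) -> [20, 27, 11, 9]
Final queue (front to back): [20, 27, 11, 9]


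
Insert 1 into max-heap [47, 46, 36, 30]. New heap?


Append 1: [47, 46, 36, 30, 1]
Bubble up: no swaps needed
Result: [47, 46, 36, 30, 1]


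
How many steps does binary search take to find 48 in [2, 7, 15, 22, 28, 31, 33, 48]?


Search for 48:
[0,7] mid=3 arr[3]=22
[4,7] mid=5 arr[5]=31
[6,7] mid=6 arr[6]=33
[7,7] mid=7 arr[7]=48
Total: 4 comparisons


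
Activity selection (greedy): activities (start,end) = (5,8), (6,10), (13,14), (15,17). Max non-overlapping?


Greedy: pick earliest-ending, then skip overlaps.
Selected (3 activities): [(5, 8), (13, 14), (15, 17)]


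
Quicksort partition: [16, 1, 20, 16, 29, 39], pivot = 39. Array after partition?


Elements <= 39 go left of pivot.
Result: [16, 1, 20, 16, 29, 39], pivot at index 5


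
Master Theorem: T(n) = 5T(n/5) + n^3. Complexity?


a=5, b=5, c=3. log_5(5)=1 < c=3. Case 3: O(n^c) = O(n^3)
Complexity: O(n^3)


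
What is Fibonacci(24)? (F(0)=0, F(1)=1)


F(n)=F(n-1)+F(n-2)
...F(22)=17711, F(23)=28657, F(24)=46368


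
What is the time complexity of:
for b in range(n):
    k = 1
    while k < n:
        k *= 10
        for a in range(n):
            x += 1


Per nesting level: O(n) * O(log n) * O(n) = O(n^2 log n)
Complexity: O(n^2 log n)


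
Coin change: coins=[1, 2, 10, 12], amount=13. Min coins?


dp[0]=0; dp[i]=1+min(dp[i-c] for c in coins)
...dp[8]=4, dp[9]=5, dp[10]=1, dp[11]=2, dp[12]=1, dp[13]=2
Minimum coins for 13 = 2


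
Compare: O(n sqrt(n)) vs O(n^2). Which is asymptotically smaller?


n^1.5 grows slower than quadratic
O(n sqrt(n)) is asymptotically smaller; O(n^2) grows faster


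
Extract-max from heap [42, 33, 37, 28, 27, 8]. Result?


Max = 42
Replace root with last, heapify down
Resulting heap: [37, 33, 8, 28, 27]


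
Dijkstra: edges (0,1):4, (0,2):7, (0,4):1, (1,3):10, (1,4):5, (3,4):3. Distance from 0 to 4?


Dijkstra from 0:
Distances: {0: 0, 1: 4, 2: 7, 3: 4, 4: 1}
Shortest distance to 4 = 1, path = [0, 4]


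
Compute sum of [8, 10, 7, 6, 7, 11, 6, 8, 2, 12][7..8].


Prefix sums: [0, 8, 18, 25, 31, 38, 49, 55, 63, 65, 77]
Sum[7..8] = prefix[9] - prefix[7] = 65 - 55 = 10


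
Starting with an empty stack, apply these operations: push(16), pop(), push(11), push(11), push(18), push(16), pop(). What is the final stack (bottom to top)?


push(16) -> [16]
pop() returns 16 -> []
push(11) -> [11]
push(11) -> [11, 11]
push(18) -> [11, 11, 18]
push(16) -> [11, 11, 18, 16]
pop() returns 16 -> [11, 11, 18]
Final stack (bottom to top): [11, 11, 18]


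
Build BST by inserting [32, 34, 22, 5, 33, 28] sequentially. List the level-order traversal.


Root = 32; build tree by BST insertion.
Level-Order traversal: [32, 22, 34, 5, 28, 33]


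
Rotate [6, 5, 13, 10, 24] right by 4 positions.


Right rotate by 4: [5, 13, 10, 24, 6]


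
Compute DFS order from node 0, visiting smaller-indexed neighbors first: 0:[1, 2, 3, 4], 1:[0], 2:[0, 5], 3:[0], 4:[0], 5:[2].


DFS stack-based: start with [0]
Visit order: [0, 1, 2, 5, 3, 4]


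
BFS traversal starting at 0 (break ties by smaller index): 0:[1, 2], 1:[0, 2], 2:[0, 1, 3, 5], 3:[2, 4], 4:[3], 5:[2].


BFS queue: start with [0]
Visit order: [0, 1, 2, 3, 5, 4]


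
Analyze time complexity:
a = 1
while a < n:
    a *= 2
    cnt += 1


Per nesting level: O(log n) = O(log n)
Complexity: O(log n)


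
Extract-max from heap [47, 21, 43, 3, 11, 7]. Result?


Max = 47
Replace root with last, heapify down
Resulting heap: [43, 21, 7, 3, 11]


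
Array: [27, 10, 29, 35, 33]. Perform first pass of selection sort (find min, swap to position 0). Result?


After one pass: [10, 27, 29, 35, 33]


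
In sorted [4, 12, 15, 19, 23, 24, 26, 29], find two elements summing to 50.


Two pointers: lo=0, hi=7
Found pair: (24, 26) summing to 50


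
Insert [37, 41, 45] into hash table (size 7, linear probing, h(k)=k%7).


Insertions: 37->slot 2; 41->slot 6; 45->slot 3
Table: [None, None, 37, 45, None, None, 41]


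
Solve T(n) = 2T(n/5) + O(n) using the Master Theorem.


a=2, b=5, c=1. log_5(2)=0.431 < c=1. Case 3: O(n^c) = O(n)
Complexity: O(n)


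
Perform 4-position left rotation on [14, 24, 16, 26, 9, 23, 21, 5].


Left rotate by 4: [9, 23, 21, 5, 14, 24, 16, 26]


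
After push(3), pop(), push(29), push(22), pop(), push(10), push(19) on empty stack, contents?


push(3) -> [3]
pop() returns 3 -> []
push(29) -> [29]
push(22) -> [29, 22]
pop() returns 22 -> [29]
push(10) -> [29, 10]
push(19) -> [29, 10, 19]
Final stack (bottom to top): [29, 10, 19]


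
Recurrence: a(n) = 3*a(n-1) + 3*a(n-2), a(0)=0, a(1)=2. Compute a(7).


Build bottom-up:
...a(5)=342, a(6)=1296, a(7)=3*1296+3*342=4914


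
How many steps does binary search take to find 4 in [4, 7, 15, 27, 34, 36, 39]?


Search for 4:
[0,6] mid=3 arr[3]=27
[0,2] mid=1 arr[1]=7
[0,0] mid=0 arr[0]=4
Total: 3 comparisons


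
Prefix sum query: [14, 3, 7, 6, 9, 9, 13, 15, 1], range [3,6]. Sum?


Prefix sums: [0, 14, 17, 24, 30, 39, 48, 61, 76, 77]
Sum[3..6] = prefix[7] - prefix[3] = 61 - 24 = 37


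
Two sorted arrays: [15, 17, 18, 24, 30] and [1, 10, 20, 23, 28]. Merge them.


Compare heads, take smaller each step.
Merged: [1, 10, 15, 17, 18, 20, 23, 24, 28, 30]


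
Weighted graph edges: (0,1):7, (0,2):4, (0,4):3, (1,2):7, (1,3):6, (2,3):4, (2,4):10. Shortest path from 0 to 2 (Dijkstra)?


Dijkstra from 0:
Distances: {0: 0, 1: 7, 2: 4, 3: 8, 4: 3}
Shortest distance to 2 = 4, path = [0, 2]


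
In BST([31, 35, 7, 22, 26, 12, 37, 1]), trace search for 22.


BST root = 31
Search for 22: compare at each node
Path: [31, 7, 22]


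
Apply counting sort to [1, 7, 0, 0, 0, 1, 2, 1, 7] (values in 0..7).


Count array: [3, 3, 1, 0, 0, 0, 0, 2]
Reconstruct: [0, 0, 0, 1, 1, 1, 2, 7, 7]


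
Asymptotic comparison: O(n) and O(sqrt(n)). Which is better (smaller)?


sublinear grows slower than linear
O(sqrt(n)) is asymptotically smaller; O(n) grows faster


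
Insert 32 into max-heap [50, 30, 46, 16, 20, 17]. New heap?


Append 32: [50, 30, 46, 16, 20, 17, 32]
Bubble up: no swaps needed
Result: [50, 30, 46, 16, 20, 17, 32]


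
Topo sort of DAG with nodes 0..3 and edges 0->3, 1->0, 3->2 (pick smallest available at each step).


Kahn's algorithm, process smallest node first
Order: [1, 0, 3, 2]


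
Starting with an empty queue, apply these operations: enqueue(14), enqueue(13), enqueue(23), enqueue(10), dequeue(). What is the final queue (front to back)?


enqueue(14) -> [14]
enqueue(13) -> [14, 13]
enqueue(23) -> [14, 13, 23]
enqueue(10) -> [14, 13, 23, 10]
dequeue() returns 14 -> [13, 23, 10]
Final queue (front to back): [13, 23, 10]


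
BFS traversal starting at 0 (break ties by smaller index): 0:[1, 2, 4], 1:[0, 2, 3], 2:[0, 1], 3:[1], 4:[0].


BFS queue: start with [0]
Visit order: [0, 1, 2, 4, 3]


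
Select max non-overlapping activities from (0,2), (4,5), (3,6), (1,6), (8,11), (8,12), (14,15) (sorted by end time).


Greedy: pick earliest-ending, then skip overlaps.
Selected (4 activities): [(0, 2), (4, 5), (8, 11), (14, 15)]


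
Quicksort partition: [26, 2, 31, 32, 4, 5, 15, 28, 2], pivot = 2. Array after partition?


Elements <= 2 go left of pivot.
Result: [2, 2, 31, 32, 4, 5, 15, 28, 26], pivot at index 1


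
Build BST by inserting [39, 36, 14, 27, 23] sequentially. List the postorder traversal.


Root = 39; build tree by BST insertion.
Postorder traversal: [23, 27, 14, 36, 39]


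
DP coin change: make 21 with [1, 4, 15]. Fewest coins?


dp[0]=0; dp[i]=1+min(dp[i-c] for c in coins)
...dp[16]=2, dp[17]=3, dp[18]=4, dp[19]=2, dp[20]=3, dp[21]=4
Minimum coins for 21 = 4


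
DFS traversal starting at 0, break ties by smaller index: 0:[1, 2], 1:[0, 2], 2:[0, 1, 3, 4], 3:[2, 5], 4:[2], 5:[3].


DFS stack-based: start with [0]
Visit order: [0, 1, 2, 3, 5, 4]


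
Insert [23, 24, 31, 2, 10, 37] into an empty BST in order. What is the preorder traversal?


Root = 23; build tree by BST insertion.
Preorder traversal: [23, 2, 10, 24, 31, 37]


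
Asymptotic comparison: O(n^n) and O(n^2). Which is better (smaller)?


quadratic grows slower than n^n
O(n^2) is asymptotically smaller; O(n^n) grows faster
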